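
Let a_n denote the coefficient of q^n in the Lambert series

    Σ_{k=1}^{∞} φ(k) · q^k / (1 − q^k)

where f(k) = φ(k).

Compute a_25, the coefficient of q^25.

q^25  k|25↦φ(k): 25:20 5:4 1:1  a_25=25

a_25 = 25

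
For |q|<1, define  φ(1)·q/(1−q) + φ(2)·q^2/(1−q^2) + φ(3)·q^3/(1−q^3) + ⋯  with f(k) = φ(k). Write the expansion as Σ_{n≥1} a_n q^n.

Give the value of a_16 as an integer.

[q^16] φ(16)=8,φ(8)=4,φ(4)=2,φ(2)=1,φ(1)=1 ⇒ 16

a_16 = 16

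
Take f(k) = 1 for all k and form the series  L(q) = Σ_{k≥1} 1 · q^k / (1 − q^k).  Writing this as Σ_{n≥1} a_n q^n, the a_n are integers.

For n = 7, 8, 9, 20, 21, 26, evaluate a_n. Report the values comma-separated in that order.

2, 4, 3, 6, 4, 4

[q^7] f(7)=1,f(1)=1 ⇒ 2
q^8  k|8↦f(k): 8:1 4:1 2:1 1:1  a_8=4
d|9:{1,3,9}  Σf=1+1+1=3
n=20: 20·1 10·2 5·4 4·5 2·10 1·20  f→[1+1+1+1+1+1]=6
d|21:{1,3,7,21}  Σf=1+1+1+1=4
[q^26] f(26)=1,f(13)=1,f(2)=1,f(1)=1 ⇒ 4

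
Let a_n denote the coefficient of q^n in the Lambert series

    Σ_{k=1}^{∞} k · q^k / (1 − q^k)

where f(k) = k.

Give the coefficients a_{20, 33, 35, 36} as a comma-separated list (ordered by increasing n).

42, 48, 48, 91

d|20:{1,2,4,5,10,20}  Σf=1+2+4+5+10+20=42
q^33  k|33↦f(k): 33:33 11:11 3:3 1:1  a_33=48
n=35: 35·1 7·5 5·7 1·35  f→[35+7+5+1]=48
n=36: 36·1 18·2 12·3 9·4 6·6 4·9 3·12 2·18 1·36  f→[36+18+12+9+6+4+3+2+1]=91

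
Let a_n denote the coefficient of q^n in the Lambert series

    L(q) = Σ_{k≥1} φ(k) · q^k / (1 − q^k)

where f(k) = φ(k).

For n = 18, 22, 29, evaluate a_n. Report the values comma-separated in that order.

d|18:{1,2,3,6,9,18}  Σφ=1+1+2+2+6+6=18
d|22:{1,2,11,22}  Σφ=1+1+10+10=22
[q^29] φ(29)=28,φ(1)=1 ⇒ 29

18, 22, 29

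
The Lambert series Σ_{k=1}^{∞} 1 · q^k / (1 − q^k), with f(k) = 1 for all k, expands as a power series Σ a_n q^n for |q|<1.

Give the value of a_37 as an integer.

d|37:{1,37}  Σf=1+1=2

a_37 = 2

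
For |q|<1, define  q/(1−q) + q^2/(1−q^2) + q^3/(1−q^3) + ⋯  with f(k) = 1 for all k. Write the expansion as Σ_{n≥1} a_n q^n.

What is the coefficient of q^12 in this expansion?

a_12 = 6

n=12: 12·1 6·2 4·3 3·4 2·6 1·12  f→[1+1+1+1+1+1]=6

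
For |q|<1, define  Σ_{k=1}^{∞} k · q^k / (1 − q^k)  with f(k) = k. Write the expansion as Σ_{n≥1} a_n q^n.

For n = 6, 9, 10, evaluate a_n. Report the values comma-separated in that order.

12, 13, 18

[q^6] f(1)=1,f(2)=2,f(3)=3,f(6)=6 ⇒ 12
[q^9] f(1)=1,f(3)=3,f(9)=9 ⇒ 13
d|10:{10,5,2,1}  Σf=10+5+2+1=18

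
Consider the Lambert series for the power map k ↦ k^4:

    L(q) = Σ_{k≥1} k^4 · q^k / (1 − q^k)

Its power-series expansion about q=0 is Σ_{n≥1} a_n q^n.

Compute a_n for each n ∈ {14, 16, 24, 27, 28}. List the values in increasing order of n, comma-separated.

40834, 69905, 358258, 538084, 655746

d|14:{1,2,7,14}  Σf=1+16+2401+38416=40834
n=16: 16·1 8·2 4·4 2·8 1·16  f→[65536+4096+256+16+1]=69905
q^24  k|24↦f(k): 24:331776 12:20736 8:4096 6:1296 4:256 3:81 2:16 1:1  a_24=358258
n=27: 27·1 9·3 3·9 1·27  f→[531441+6561+81+1]=538084
n=28: 28·1 14·2 7·4 4·7 2·14 1·28  f→[614656+38416+2401+256+16+1]=655746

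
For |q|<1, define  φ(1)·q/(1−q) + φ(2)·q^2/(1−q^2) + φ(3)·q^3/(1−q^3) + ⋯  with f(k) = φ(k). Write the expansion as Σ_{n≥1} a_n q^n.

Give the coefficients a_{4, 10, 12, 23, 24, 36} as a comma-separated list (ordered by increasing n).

[q^4] φ(4)=2,φ(2)=1,φ(1)=1 ⇒ 4
[q^10] φ(10)=4,φ(5)=4,φ(2)=1,φ(1)=1 ⇒ 10
q^12  k|12↦φ(k): 1:1 2:1 3:2 4:2 6:2 12:4  a_12=12
n=23: 23·1 1·23  φ→[22+1]=23
n=24: 1·24 2·12 3·8 4·6 6·4 8·3 12·2 24·1  φ→[1+1+2+2+2+4+4+8]=24
q^36  k|36↦φ(k): 36:12 18:6 12:4 9:6 6:2 4:2 3:2 2:1 1:1  a_36=36

4, 10, 12, 23, 24, 36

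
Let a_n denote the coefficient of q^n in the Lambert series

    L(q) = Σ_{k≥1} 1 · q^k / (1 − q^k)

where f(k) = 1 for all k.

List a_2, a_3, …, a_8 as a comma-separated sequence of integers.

2, 2, 3, 2, 4, 2, 4

n=2: 2·1 1·2  f→[1+1]=2
d|3:{1,3}  Σf=1+1=2
[q^4] f(1)=1,f(2)=1,f(4)=1 ⇒ 3
[q^5] f(5)=1,f(1)=1 ⇒ 2
n=6: 1·6 2·3 3·2 6·1  f→[1+1+1+1]=4
[q^7] f(1)=1,f(7)=1 ⇒ 2
q^8  k|8↦f(k): 1:1 2:1 4:1 8:1  a_8=4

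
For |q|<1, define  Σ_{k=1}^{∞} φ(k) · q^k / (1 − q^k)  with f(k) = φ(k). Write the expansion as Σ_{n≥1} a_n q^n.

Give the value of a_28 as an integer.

q^28  k|28↦φ(k): 1:1 2:1 4:2 7:6 14:6 28:12  a_28=28

a_28 = 28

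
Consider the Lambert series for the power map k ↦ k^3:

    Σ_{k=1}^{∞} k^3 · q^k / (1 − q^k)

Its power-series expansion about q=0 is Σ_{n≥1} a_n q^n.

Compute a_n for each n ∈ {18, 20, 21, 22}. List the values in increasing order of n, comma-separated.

6813, 9198, 9632, 11988

d|18:{18,9,6,3,2,1}  Σf=5832+729+216+27+8+1=6813
[q^20] f(20)=8000,f(10)=1000,f(5)=125,f(4)=64,f(2)=8,f(1)=1 ⇒ 9198
n=21: 1·21 3·7 7·3 21·1  f→[1+27+343+9261]=9632
[q^22] f(1)=1,f(2)=8,f(11)=1331,f(22)=10648 ⇒ 11988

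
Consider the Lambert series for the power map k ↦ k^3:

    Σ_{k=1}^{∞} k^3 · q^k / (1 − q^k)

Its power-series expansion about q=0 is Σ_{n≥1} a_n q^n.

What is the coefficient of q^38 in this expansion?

[q^38] f(38)=54872,f(19)=6859,f(2)=8,f(1)=1 ⇒ 61740

a_38 = 61740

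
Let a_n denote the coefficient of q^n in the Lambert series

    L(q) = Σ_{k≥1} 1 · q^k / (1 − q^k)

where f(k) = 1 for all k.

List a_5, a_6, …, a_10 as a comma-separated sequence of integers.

[q^5] f(1)=1,f(5)=1 ⇒ 2
[q^6] f(6)=1,f(3)=1,f(2)=1,f(1)=1 ⇒ 4
q^7  k|7↦f(k): 1:1 7:1  a_7=2
n=8: 1·8 2·4 4·2 8·1  f→[1+1+1+1]=4
n=9: 1·9 3·3 9·1  f→[1+1+1]=3
n=10: 1·10 2·5 5·2 10·1  f→[1+1+1+1]=4

2, 4, 2, 4, 3, 4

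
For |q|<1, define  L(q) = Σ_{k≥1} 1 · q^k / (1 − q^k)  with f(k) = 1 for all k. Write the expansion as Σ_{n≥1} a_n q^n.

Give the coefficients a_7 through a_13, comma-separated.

d|7:{1,7}  Σf=1+1=2
d|8:{1,2,4,8}  Σf=1+1+1+1=4
q^9  k|9↦f(k): 9:1 3:1 1:1  a_9=3
q^10  k|10↦f(k): 1:1 2:1 5:1 10:1  a_10=4
q^11  k|11↦f(k): 1:1 11:1  a_11=2
n=12: 1·12 2·6 3·4 4·3 6·2 12·1  f→[1+1+1+1+1+1]=6
n=13: 1·13 13·1  f→[1+1]=2

2, 4, 3, 4, 2, 6, 2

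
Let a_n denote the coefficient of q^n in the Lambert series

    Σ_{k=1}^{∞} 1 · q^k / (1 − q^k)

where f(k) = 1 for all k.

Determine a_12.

a_12 = 6

[q^12] f(1)=1,f(2)=1,f(3)=1,f(4)=1,f(6)=1,f(12)=1 ⇒ 6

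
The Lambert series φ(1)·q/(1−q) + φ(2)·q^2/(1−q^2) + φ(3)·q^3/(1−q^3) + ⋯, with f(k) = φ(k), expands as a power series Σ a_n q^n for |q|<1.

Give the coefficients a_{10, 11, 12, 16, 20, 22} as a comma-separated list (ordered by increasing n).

d|10:{10,5,2,1}  Σφ=4+4+1+1=10
q^11  k|11↦φ(k): 1:1 11:10  a_11=11
d|12:{1,2,3,4,6,12}  Σφ=1+1+2+2+2+4=12
n=16: 1·16 2·8 4·4 8·2 16·1  φ→[1+1+2+4+8]=16
d|20:{20,10,5,4,2,1}  Σφ=8+4+4+2+1+1=20
n=22: 22·1 11·2 2·11 1·22  φ→[10+10+1+1]=22

10, 11, 12, 16, 20, 22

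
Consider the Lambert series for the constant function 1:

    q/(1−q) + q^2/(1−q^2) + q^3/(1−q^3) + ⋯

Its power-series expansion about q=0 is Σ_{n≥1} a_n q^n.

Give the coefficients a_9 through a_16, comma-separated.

[q^9] f(1)=1,f(3)=1,f(9)=1 ⇒ 3
n=10: 10·1 5·2 2·5 1·10  f→[1+1+1+1]=4
d|11:{11,1}  Σf=1+1=2
n=12: 12·1 6·2 4·3 3·4 2·6 1·12  f→[1+1+1+1+1+1]=6
q^13  k|13↦f(k): 13:1 1:1  a_13=2
n=14: 1·14 2·7 7·2 14·1  f→[1+1+1+1]=4
q^15  k|15↦f(k): 15:1 5:1 3:1 1:1  a_15=4
n=16: 16·1 8·2 4·4 2·8 1·16  f→[1+1+1+1+1]=5

3, 4, 2, 6, 2, 4, 4, 5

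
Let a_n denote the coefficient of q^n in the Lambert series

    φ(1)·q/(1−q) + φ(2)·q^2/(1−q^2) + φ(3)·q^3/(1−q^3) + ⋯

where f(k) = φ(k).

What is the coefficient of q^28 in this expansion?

q^28  k|28↦φ(k): 1:1 2:1 4:2 7:6 14:6 28:12  a_28=28

a_28 = 28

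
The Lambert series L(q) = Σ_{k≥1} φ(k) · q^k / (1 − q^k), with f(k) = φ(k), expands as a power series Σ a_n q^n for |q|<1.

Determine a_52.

n=52: 1·52 2·26 4·13 13·4 26·2 52·1  φ→[1+1+2+12+12+24]=52

a_52 = 52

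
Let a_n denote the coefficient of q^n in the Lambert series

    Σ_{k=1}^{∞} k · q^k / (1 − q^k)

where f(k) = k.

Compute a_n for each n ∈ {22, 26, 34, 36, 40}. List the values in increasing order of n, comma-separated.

[q^22] f(1)=1,f(2)=2,f(11)=11,f(22)=22 ⇒ 36
[q^26] f(26)=26,f(13)=13,f(2)=2,f(1)=1 ⇒ 42
n=34: 34·1 17·2 2·17 1·34  f→[34+17+2+1]=54
d|36:{1,2,3,4,6,9,12,18,36}  Σf=1+2+3+4+6+9+12+18+36=91
d|40:{40,20,10,8,5,4,2,1}  Σf=40+20+10+8+5+4+2+1=90

36, 42, 54, 91, 90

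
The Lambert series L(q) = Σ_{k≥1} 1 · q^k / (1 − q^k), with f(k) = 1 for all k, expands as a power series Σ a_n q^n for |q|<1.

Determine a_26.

d|26:{1,2,13,26}  Σf=1+1+1+1=4

a_26 = 4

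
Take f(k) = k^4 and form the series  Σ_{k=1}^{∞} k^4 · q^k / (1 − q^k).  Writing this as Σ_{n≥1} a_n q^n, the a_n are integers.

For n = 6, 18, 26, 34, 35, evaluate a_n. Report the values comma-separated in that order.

[q^6] f(1)=1,f(2)=16,f(3)=81,f(6)=1296 ⇒ 1394
[q^18] f(18)=104976,f(9)=6561,f(6)=1296,f(3)=81,f(2)=16,f(1)=1 ⇒ 112931
d|26:{1,2,13,26}  Σf=1+16+28561+456976=485554
d|34:{34,17,2,1}  Σf=1336336+83521+16+1=1419874
q^35  k|35↦f(k): 35:1500625 7:2401 5:625 1:1  a_35=1503652

1394, 112931, 485554, 1419874, 1503652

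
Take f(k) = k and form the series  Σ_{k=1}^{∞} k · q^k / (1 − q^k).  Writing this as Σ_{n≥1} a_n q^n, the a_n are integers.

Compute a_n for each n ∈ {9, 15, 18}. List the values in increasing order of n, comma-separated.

13, 24, 39

[q^9] f(1)=1,f(3)=3,f(9)=9 ⇒ 13
[q^15] f(15)=15,f(5)=5,f(3)=3,f(1)=1 ⇒ 24
[q^18] f(1)=1,f(2)=2,f(3)=3,f(6)=6,f(9)=9,f(18)=18 ⇒ 39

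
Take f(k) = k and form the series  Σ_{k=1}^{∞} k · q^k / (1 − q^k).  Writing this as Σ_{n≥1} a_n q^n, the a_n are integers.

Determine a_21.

n=21: 21·1 7·3 3·7 1·21  f→[21+7+3+1]=32

a_21 = 32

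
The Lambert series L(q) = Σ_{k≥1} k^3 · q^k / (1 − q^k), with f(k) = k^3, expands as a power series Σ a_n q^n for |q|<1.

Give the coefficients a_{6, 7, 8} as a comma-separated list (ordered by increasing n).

q^6  k|6↦f(k): 1:1 2:8 3:27 6:216  a_6=252
[q^7] f(1)=1,f(7)=343 ⇒ 344
n=8: 1·8 2·4 4·2 8·1  f→[1+8+64+512]=585

252, 344, 585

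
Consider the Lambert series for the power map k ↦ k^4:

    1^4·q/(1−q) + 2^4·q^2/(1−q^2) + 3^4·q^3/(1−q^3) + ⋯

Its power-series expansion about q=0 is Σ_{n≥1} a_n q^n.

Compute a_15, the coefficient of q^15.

n=15: 1·15 3·5 5·3 15·1  f→[1+81+625+50625]=51332

a_15 = 51332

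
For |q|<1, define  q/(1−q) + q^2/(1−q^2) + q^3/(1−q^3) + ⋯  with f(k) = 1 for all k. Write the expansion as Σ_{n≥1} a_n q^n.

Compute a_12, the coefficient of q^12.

a_12 = 6

n=12: 1·12 2·6 3·4 4·3 6·2 12·1  f→[1+1+1+1+1+1]=6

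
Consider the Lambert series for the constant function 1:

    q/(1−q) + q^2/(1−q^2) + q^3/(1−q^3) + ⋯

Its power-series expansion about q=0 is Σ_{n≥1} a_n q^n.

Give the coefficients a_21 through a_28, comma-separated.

4, 4, 2, 8, 3, 4, 4, 6

d|21:{21,7,3,1}  Σf=1+1+1+1=4
n=22: 1·22 2·11 11·2 22·1  f→[1+1+1+1]=4
q^23  k|23↦f(k): 23:1 1:1  a_23=2
n=24: 1·24 2·12 3·8 4·6 6·4 8·3 12·2 24·1  f→[1+1+1+1+1+1+1+1]=8
q^25  k|25↦f(k): 25:1 5:1 1:1  a_25=3
d|26:{26,13,2,1}  Σf=1+1+1+1=4
n=27: 27·1 9·3 3·9 1·27  f→[1+1+1+1]=4
d|28:{28,14,7,4,2,1}  Σf=1+1+1+1+1+1=6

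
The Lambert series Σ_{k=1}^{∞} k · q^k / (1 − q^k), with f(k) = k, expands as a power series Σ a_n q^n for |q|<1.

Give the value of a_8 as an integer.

a_8 = 15

n=8: 1·8 2·4 4·2 8·1  f→[1+2+4+8]=15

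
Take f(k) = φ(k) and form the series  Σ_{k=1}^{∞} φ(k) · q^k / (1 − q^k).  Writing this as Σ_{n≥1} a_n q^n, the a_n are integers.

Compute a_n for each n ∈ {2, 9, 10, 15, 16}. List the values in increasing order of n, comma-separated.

n=2: 1·2 2·1  φ→[1+1]=2
d|9:{9,3,1}  Σφ=6+2+1=9
d|10:{1,2,5,10}  Σφ=1+1+4+4=10
n=15: 15·1 5·3 3·5 1·15  φ→[8+4+2+1]=15
[q^16] φ(1)=1,φ(2)=1,φ(4)=2,φ(8)=4,φ(16)=8 ⇒ 16

2, 9, 10, 15, 16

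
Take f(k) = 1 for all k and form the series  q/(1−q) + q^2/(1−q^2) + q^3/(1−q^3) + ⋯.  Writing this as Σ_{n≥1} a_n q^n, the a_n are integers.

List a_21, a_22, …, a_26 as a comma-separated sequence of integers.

4, 4, 2, 8, 3, 4

n=21: 21·1 7·3 3·7 1·21  f→[1+1+1+1]=4
q^22  k|22↦f(k): 22:1 11:1 2:1 1:1  a_22=4
d|23:{23,1}  Σf=1+1=2
n=24: 1·24 2·12 3·8 4·6 6·4 8·3 12·2 24·1  f→[1+1+1+1+1+1+1+1]=8
q^25  k|25↦f(k): 25:1 5:1 1:1  a_25=3
d|26:{26,13,2,1}  Σf=1+1+1+1=4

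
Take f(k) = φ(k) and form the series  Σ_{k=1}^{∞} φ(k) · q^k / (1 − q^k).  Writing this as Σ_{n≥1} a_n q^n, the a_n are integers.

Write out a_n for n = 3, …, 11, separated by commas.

[q^3] φ(1)=1,φ(3)=2 ⇒ 3
q^4  k|4↦φ(k): 1:1 2:1 4:2  a_4=4
d|5:{1,5}  Σφ=1+4=5
q^6  k|6↦φ(k): 1:1 2:1 3:2 6:2  a_6=6
n=7: 7·1 1·7  φ→[6+1]=7
q^8  k|8↦φ(k): 1:1 2:1 4:2 8:4  a_8=8
q^9  k|9↦φ(k): 9:6 3:2 1:1  a_9=9
q^10  k|10↦φ(k): 10:4 5:4 2:1 1:1  a_10=10
d|11:{1,11}  Σφ=1+10=11

3, 4, 5, 6, 7, 8, 9, 10, 11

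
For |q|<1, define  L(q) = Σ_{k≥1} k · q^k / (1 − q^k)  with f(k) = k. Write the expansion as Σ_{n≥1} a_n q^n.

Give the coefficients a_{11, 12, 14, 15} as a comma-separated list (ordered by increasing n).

q^11  k|11↦f(k): 11:11 1:1  a_11=12
q^12  k|12↦f(k): 12:12 6:6 4:4 3:3 2:2 1:1  a_12=28
n=14: 14·1 7·2 2·7 1·14  f→[14+7+2+1]=24
[q^15] f(1)=1,f(3)=3,f(5)=5,f(15)=15 ⇒ 24

12, 28, 24, 24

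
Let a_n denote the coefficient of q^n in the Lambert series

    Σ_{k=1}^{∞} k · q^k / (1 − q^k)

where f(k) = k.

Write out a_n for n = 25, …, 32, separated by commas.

31, 42, 40, 56, 30, 72, 32, 63

d|25:{25,5,1}  Σf=25+5+1=31
[q^26] f(26)=26,f(13)=13,f(2)=2,f(1)=1 ⇒ 42
[q^27] f(1)=1,f(3)=3,f(9)=9,f(27)=27 ⇒ 40
[q^28] f(1)=1,f(2)=2,f(4)=4,f(7)=7,f(14)=14,f(28)=28 ⇒ 56
q^29  k|29↦f(k): 1:1 29:29  a_29=30
q^30  k|30↦f(k): 30:30 15:15 10:10 6:6 5:5 3:3 2:2 1:1  a_30=72
q^31  k|31↦f(k): 31:31 1:1  a_31=32
n=32: 32·1 16·2 8·4 4·8 2·16 1·32  f→[32+16+8+4+2+1]=63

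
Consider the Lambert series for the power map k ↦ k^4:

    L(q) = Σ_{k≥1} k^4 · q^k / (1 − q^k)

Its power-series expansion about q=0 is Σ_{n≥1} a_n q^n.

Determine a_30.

a_30 = 872644

d|30:{1,2,3,5,6,10,15,30}  Σf=1+16+81+625+1296+10000+50625+810000=872644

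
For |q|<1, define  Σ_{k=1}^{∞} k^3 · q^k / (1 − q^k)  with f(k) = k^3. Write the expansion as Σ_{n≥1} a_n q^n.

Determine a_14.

a_14 = 3096

n=14: 14·1 7·2 2·7 1·14  f→[2744+343+8+1]=3096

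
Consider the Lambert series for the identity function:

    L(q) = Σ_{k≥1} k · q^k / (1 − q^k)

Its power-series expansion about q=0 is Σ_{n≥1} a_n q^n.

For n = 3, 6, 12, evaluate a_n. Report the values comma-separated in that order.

[q^3] f(3)=3,f(1)=1 ⇒ 4
q^6  k|6↦f(k): 1:1 2:2 3:3 6:6  a_6=12
q^12  k|12↦f(k): 12:12 6:6 4:4 3:3 2:2 1:1  a_12=28

4, 12, 28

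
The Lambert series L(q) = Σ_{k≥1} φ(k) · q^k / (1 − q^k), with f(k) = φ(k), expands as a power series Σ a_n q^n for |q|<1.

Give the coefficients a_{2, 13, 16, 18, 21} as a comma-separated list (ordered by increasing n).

n=2: 2·1 1·2  φ→[1+1]=2
q^13  k|13↦φ(k): 13:12 1:1  a_13=13
[q^16] φ(16)=8,φ(8)=4,φ(4)=2,φ(2)=1,φ(1)=1 ⇒ 16
n=18: 18·1 9·2 6·3 3·6 2·9 1·18  φ→[6+6+2+2+1+1]=18
[q^21] φ(1)=1,φ(3)=2,φ(7)=6,φ(21)=12 ⇒ 21

2, 13, 16, 18, 21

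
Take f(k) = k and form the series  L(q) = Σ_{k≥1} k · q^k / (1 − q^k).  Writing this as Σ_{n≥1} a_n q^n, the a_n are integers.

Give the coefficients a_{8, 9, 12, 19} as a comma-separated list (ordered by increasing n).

[q^8] f(8)=8,f(4)=4,f(2)=2,f(1)=1 ⇒ 15
n=9: 1·9 3·3 9·1  f→[1+3+9]=13
[q^12] f(1)=1,f(2)=2,f(3)=3,f(4)=4,f(6)=6,f(12)=12 ⇒ 28
q^19  k|19↦f(k): 19:19 1:1  a_19=20

15, 13, 28, 20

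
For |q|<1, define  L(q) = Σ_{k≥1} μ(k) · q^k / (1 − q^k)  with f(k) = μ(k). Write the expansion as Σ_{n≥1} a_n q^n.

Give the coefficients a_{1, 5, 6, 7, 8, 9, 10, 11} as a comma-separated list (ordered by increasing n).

1, 0, 0, 0, 0, 0, 0, 0

n=1: 1·1  μ→[1]=1
n=5: 5·1 1·5  μ→[(-1)+1]=0
q^6  k|6↦μ(k): 6:1 3:-1 2:-1 1:1  a_6=0
[q^7] μ(1)=1,μ(7)=-1 ⇒ 0
q^8  k|8↦μ(k): 1:1 2:-1 4:0 8:0  a_8=0
d|9:{1,3,9}  Σμ=1+(-1)+0=0
q^10  k|10↦μ(k): 10:1 5:-1 2:-1 1:1  a_10=0
q^11  k|11↦μ(k): 1:1 11:-1  a_11=0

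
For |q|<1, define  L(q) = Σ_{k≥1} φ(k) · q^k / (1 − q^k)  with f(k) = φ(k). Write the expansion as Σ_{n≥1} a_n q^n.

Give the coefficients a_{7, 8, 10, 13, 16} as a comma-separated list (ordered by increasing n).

q^7  k|7↦φ(k): 1:1 7:6  a_7=7
q^8  k|8↦φ(k): 8:4 4:2 2:1 1:1  a_8=8
d|10:{10,5,2,1}  Σφ=4+4+1+1=10
[q^13] φ(1)=1,φ(13)=12 ⇒ 13
[q^16] φ(1)=1,φ(2)=1,φ(4)=2,φ(8)=4,φ(16)=8 ⇒ 16

7, 8, 10, 13, 16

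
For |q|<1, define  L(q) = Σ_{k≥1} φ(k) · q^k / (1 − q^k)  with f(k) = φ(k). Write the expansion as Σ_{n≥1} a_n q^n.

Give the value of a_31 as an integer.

[q^31] φ(31)=30,φ(1)=1 ⇒ 31

a_31 = 31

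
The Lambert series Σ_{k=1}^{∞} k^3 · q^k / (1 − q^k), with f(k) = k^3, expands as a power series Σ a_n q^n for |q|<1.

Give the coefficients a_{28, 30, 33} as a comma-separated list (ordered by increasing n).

[q^28] f(1)=1,f(2)=8,f(4)=64,f(7)=343,f(14)=2744,f(28)=21952 ⇒ 25112
n=30: 30·1 15·2 10·3 6·5 5·6 3·10 2·15 1·30  f→[27000+3375+1000+216+125+27+8+1]=31752
[q^33] f(33)=35937,f(11)=1331,f(3)=27,f(1)=1 ⇒ 37296

25112, 31752, 37296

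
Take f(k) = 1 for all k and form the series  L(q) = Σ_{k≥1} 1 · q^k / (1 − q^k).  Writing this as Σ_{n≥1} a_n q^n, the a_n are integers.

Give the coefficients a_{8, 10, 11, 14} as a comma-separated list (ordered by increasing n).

4, 4, 2, 4

n=8: 1·8 2·4 4·2 8·1  f→[1+1+1+1]=4
q^10  k|10↦f(k): 10:1 5:1 2:1 1:1  a_10=4
n=11: 11·1 1·11  f→[1+1]=2
[q^14] f(1)=1,f(2)=1,f(7)=1,f(14)=1 ⇒ 4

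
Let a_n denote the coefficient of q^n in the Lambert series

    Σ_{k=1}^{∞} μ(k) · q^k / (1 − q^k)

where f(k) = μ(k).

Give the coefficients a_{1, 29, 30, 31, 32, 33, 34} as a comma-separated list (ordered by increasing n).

[q^1] μ(1)=1 ⇒ 1
q^29  k|29↦μ(k): 29:-1 1:1  a_29=0
[q^30] μ(30)=-1,μ(15)=1,μ(10)=1,μ(6)=1,μ(5)=-1,μ(3)=-1,μ(2)=-1,μ(1)=1 ⇒ 0
[q^31] μ(31)=-1,μ(1)=1 ⇒ 0
[q^32] μ(1)=1,μ(2)=-1,μ(4)=0,μ(8)=0,μ(16)=0,μ(32)=0 ⇒ 0
d|33:{1,3,11,33}  Σμ=1+(-1)+(-1)+1=0
[q^34] μ(1)=1,μ(2)=-1,μ(17)=-1,μ(34)=1 ⇒ 0

1, 0, 0, 0, 0, 0, 0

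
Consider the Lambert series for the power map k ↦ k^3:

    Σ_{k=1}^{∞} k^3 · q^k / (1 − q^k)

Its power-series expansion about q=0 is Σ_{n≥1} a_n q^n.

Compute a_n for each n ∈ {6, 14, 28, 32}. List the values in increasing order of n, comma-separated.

[q^6] f(1)=1,f(2)=8,f(3)=27,f(6)=216 ⇒ 252
q^14  k|14↦f(k): 1:1 2:8 7:343 14:2744  a_14=3096
[q^28] f(1)=1,f(2)=8,f(4)=64,f(7)=343,f(14)=2744,f(28)=21952 ⇒ 25112
q^32  k|32↦f(k): 32:32768 16:4096 8:512 4:64 2:8 1:1  a_32=37449

252, 3096, 25112, 37449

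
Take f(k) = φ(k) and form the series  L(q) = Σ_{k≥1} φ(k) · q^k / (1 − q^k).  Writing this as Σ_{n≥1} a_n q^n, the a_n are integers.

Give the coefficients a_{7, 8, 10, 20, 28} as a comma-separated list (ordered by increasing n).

q^7  k|7↦φ(k): 7:6 1:1  a_7=7
d|8:{1,2,4,8}  Σφ=1+1+2+4=8
n=10: 10·1 5·2 2·5 1·10  φ→[4+4+1+1]=10
[q^20] φ(1)=1,φ(2)=1,φ(4)=2,φ(5)=4,φ(10)=4,φ(20)=8 ⇒ 20
d|28:{1,2,4,7,14,28}  Σφ=1+1+2+6+6+12=28

7, 8, 10, 20, 28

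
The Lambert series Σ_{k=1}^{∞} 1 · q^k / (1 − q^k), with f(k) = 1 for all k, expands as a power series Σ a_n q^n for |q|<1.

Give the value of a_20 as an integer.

a_20 = 6

[q^20] f(20)=1,f(10)=1,f(5)=1,f(4)=1,f(2)=1,f(1)=1 ⇒ 6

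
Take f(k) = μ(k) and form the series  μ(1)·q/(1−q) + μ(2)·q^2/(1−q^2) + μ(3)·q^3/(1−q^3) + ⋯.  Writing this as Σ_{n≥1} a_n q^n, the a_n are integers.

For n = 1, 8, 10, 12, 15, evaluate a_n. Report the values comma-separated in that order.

1, 0, 0, 0, 0

q^1  k|1↦μ(k): 1:1  a_1=1
n=8: 1·8 2·4 4·2 8·1  μ→[1+(-1)+0+0]=0
q^10  k|10↦μ(k): 1:1 2:-1 5:-1 10:1  a_10=0
n=12: 1·12 2·6 3·4 4·3 6·2 12·1  μ→[1+(-1)+(-1)+0+1+0]=0
q^15  k|15↦μ(k): 15:1 5:-1 3:-1 1:1  a_15=0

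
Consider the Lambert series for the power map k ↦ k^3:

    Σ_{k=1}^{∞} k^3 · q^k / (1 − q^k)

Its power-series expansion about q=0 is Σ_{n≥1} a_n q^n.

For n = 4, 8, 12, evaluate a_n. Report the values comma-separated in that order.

73, 585, 2044

d|4:{4,2,1}  Σf=64+8+1=73
q^8  k|8↦f(k): 1:1 2:8 4:64 8:512  a_8=585
n=12: 12·1 6·2 4·3 3·4 2·6 1·12  f→[1728+216+64+27+8+1]=2044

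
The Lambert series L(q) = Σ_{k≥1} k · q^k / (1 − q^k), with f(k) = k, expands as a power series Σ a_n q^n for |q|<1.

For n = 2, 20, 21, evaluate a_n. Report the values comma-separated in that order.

[q^2] f(1)=1,f(2)=2 ⇒ 3
[q^20] f(1)=1,f(2)=2,f(4)=4,f(5)=5,f(10)=10,f(20)=20 ⇒ 42
n=21: 21·1 7·3 3·7 1·21  f→[21+7+3+1]=32

3, 42, 32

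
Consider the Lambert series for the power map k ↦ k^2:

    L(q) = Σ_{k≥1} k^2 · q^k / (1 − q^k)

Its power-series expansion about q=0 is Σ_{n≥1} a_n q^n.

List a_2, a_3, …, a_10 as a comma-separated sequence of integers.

5, 10, 21, 26, 50, 50, 85, 91, 130

q^2  k|2↦f(k): 2:4 1:1  a_2=5
[q^3] f(3)=9,f(1)=1 ⇒ 10
[q^4] f(1)=1,f(2)=4,f(4)=16 ⇒ 21
[q^5] f(1)=1,f(5)=25 ⇒ 26
d|6:{1,2,3,6}  Σf=1+4+9+36=50
q^7  k|7↦f(k): 7:49 1:1  a_7=50
n=8: 8·1 4·2 2·4 1·8  f→[64+16+4+1]=85
n=9: 9·1 3·3 1·9  f→[81+9+1]=91
n=10: 1·10 2·5 5·2 10·1  f→[1+4+25+100]=130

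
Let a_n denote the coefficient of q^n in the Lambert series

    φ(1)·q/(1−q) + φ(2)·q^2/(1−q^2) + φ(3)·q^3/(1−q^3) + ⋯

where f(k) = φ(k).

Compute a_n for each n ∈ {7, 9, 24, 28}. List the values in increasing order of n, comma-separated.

q^7  k|7↦φ(k): 7:6 1:1  a_7=7
q^9  k|9↦φ(k): 9:6 3:2 1:1  a_9=9
q^24  k|24↦φ(k): 24:8 12:4 8:4 6:2 4:2 3:2 2:1 1:1  a_24=24
q^28  k|28↦φ(k): 28:12 14:6 7:6 4:2 2:1 1:1  a_28=28

7, 9, 24, 28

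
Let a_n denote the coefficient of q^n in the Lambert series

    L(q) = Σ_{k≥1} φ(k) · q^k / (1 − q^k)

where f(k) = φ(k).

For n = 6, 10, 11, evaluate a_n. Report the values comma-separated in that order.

[q^6] φ(1)=1,φ(2)=1,φ(3)=2,φ(6)=2 ⇒ 6
q^10  k|10↦φ(k): 1:1 2:1 5:4 10:4  a_10=10
n=11: 11·1 1·11  φ→[10+1]=11

6, 10, 11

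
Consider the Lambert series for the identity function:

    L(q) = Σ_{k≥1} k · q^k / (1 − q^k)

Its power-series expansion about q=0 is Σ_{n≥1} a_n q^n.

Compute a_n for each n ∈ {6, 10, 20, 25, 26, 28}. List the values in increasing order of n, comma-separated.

12, 18, 42, 31, 42, 56

q^6  k|6↦f(k): 6:6 3:3 2:2 1:1  a_6=12
d|10:{10,5,2,1}  Σf=10+5+2+1=18
[q^20] f(20)=20,f(10)=10,f(5)=5,f(4)=4,f(2)=2,f(1)=1 ⇒ 42
n=25: 1·25 5·5 25·1  f→[1+5+25]=31
q^26  k|26↦f(k): 26:26 13:13 2:2 1:1  a_26=42
q^28  k|28↦f(k): 1:1 2:2 4:4 7:7 14:14 28:28  a_28=56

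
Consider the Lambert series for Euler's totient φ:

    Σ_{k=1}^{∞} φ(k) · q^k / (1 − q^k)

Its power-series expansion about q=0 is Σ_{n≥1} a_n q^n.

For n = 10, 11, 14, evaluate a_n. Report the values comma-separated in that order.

d|10:{1,2,5,10}  Σφ=1+1+4+4=10
q^11  k|11↦φ(k): 1:1 11:10  a_11=11
q^14  k|14↦φ(k): 14:6 7:6 2:1 1:1  a_14=14

10, 11, 14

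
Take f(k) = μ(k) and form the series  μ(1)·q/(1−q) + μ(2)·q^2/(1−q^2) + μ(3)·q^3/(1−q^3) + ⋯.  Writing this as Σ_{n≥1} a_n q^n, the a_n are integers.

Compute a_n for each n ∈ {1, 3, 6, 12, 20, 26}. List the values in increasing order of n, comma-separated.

n=1: 1·1  μ→[1]=1
d|3:{3,1}  Σμ=(-1)+1=0
n=6: 1·6 2·3 3·2 6·1  μ→[1+(-1)+(-1)+1]=0
d|12:{1,2,3,4,6,12}  Σμ=1+(-1)+(-1)+0+1+0=0
q^20  k|20↦μ(k): 1:1 2:-1 4:0 5:-1 10:1 20:0  a_20=0
n=26: 26·1 13·2 2·13 1·26  μ→[1+(-1)+(-1)+1]=0

1, 0, 0, 0, 0, 0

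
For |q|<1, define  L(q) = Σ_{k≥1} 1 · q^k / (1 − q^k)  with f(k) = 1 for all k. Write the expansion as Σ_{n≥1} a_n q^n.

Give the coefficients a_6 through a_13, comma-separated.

d|6:{6,3,2,1}  Σf=1+1+1+1=4
d|7:{7,1}  Σf=1+1=2
q^8  k|8↦f(k): 8:1 4:1 2:1 1:1  a_8=4
d|9:{1,3,9}  Σf=1+1+1=3
d|10:{10,5,2,1}  Σf=1+1+1+1=4
[q^11] f(1)=1,f(11)=1 ⇒ 2
n=12: 1·12 2·6 3·4 4·3 6·2 12·1  f→[1+1+1+1+1+1]=6
q^13  k|13↦f(k): 1:1 13:1  a_13=2

4, 2, 4, 3, 4, 2, 6, 2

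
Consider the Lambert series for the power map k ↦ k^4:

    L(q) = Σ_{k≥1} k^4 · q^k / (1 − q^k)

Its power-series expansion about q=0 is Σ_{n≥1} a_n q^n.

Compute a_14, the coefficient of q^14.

a_14 = 40834

n=14: 1·14 2·7 7·2 14·1  f→[1+16+2401+38416]=40834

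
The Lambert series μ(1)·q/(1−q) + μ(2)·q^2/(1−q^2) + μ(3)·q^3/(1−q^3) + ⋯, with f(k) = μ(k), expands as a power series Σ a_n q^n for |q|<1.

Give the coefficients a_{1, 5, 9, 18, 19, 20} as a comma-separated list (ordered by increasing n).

[q^1] μ(1)=1 ⇒ 1
n=5: 1·5 5·1  μ→[1+(-1)]=0
[q^9] μ(9)=0,μ(3)=-1,μ(1)=1 ⇒ 0
d|18:{1,2,3,6,9,18}  Σμ=1+(-1)+(-1)+1+0+0=0
d|19:{19,1}  Σμ=(-1)+1=0
q^20  k|20↦μ(k): 1:1 2:-1 4:0 5:-1 10:1 20:0  a_20=0

1, 0, 0, 0, 0, 0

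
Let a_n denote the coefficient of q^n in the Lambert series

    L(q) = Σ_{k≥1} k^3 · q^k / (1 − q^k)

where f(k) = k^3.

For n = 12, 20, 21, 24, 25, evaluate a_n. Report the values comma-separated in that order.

n=12: 1·12 2·6 3·4 4·3 6·2 12·1  f→[1+8+27+64+216+1728]=2044
q^20  k|20↦f(k): 1:1 2:8 4:64 5:125 10:1000 20:8000  a_20=9198
n=21: 1·21 3·7 7·3 21·1  f→[1+27+343+9261]=9632
[q^24] f(24)=13824,f(12)=1728,f(8)=512,f(6)=216,f(4)=64,f(3)=27,f(2)=8,f(1)=1 ⇒ 16380
q^25  k|25↦f(k): 1:1 5:125 25:15625  a_25=15751

2044, 9198, 9632, 16380, 15751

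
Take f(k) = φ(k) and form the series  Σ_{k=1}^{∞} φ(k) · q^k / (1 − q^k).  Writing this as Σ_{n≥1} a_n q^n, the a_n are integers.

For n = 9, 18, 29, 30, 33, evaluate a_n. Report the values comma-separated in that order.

n=9: 1·9 3·3 9·1  φ→[1+2+6]=9
q^18  k|18↦φ(k): 1:1 2:1 3:2 6:2 9:6 18:6  a_18=18
q^29  k|29↦φ(k): 29:28 1:1  a_29=29
[q^30] φ(30)=8,φ(15)=8,φ(10)=4,φ(6)=2,φ(5)=4,φ(3)=2,φ(2)=1,φ(1)=1 ⇒ 30
q^33  k|33↦φ(k): 1:1 3:2 11:10 33:20  a_33=33

9, 18, 29, 30, 33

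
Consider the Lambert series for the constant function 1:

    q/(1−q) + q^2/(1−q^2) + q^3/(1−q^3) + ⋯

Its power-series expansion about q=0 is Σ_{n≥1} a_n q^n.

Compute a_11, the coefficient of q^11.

a_11 = 2

[q^11] f(1)=1,f(11)=1 ⇒ 2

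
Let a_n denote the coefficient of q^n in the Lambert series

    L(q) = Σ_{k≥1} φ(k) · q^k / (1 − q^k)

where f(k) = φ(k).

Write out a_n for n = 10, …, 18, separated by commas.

q^10  k|10↦φ(k): 10:4 5:4 2:1 1:1  a_10=10
n=11: 11·1 1·11  φ→[10+1]=11
q^12  k|12↦φ(k): 12:4 6:2 4:2 3:2 2:1 1:1  a_12=12
[q^13] φ(1)=1,φ(13)=12 ⇒ 13
q^14  k|14↦φ(k): 1:1 2:1 7:6 14:6  a_14=14
d|15:{15,5,3,1}  Σφ=8+4+2+1=15
n=16: 1·16 2·8 4·4 8·2 16·1  φ→[1+1+2+4+8]=16
q^17  k|17↦φ(k): 1:1 17:16  a_17=17
d|18:{18,9,6,3,2,1}  Σφ=6+6+2+2+1+1=18

10, 11, 12, 13, 14, 15, 16, 17, 18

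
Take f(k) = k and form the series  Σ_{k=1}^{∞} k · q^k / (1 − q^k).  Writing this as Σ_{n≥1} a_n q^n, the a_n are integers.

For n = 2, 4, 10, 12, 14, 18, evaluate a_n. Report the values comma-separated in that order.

q^2  k|2↦f(k): 1:1 2:2  a_2=3
[q^4] f(1)=1,f(2)=2,f(4)=4 ⇒ 7
q^10  k|10↦f(k): 10:10 5:5 2:2 1:1  a_10=18
d|12:{1,2,3,4,6,12}  Σf=1+2+3+4+6+12=28
d|14:{14,7,2,1}  Σf=14+7+2+1=24
d|18:{18,9,6,3,2,1}  Σf=18+9+6+3+2+1=39

3, 7, 18, 28, 24, 39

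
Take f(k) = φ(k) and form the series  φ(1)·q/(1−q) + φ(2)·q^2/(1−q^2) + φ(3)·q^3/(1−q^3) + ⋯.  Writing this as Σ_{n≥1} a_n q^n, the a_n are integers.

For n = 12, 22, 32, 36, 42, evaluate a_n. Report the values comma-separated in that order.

q^12  k|12↦φ(k): 1:1 2:1 3:2 4:2 6:2 12:4  a_12=12
q^22  k|22↦φ(k): 1:1 2:1 11:10 22:10  a_22=22
n=32: 1·32 2·16 4·8 8·4 16·2 32·1  φ→[1+1+2+4+8+16]=32
d|36:{36,18,12,9,6,4,3,2,1}  Σφ=12+6+4+6+2+2+2+1+1=36
d|42:{1,2,3,6,7,14,21,42}  Σφ=1+1+2+2+6+6+12+12=42

12, 22, 32, 36, 42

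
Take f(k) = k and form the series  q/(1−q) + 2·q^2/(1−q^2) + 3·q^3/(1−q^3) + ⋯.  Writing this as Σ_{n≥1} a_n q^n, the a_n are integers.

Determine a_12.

[q^12] f(1)=1,f(2)=2,f(3)=3,f(4)=4,f(6)=6,f(12)=12 ⇒ 28

a_12 = 28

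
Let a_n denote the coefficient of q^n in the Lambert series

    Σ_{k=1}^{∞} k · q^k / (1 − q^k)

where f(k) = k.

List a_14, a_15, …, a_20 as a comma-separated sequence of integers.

d|14:{1,2,7,14}  Σf=1+2+7+14=24
n=15: 1·15 3·5 5·3 15·1  f→[1+3+5+15]=24
n=16: 1·16 2·8 4·4 8·2 16·1  f→[1+2+4+8+16]=31
n=17: 1·17 17·1  f→[1+17]=18
q^18  k|18↦f(k): 1:1 2:2 3:3 6:6 9:9 18:18  a_18=39
[q^19] f(1)=1,f(19)=19 ⇒ 20
n=20: 20·1 10·2 5·4 4·5 2·10 1·20  f→[20+10+5+4+2+1]=42

24, 24, 31, 18, 39, 20, 42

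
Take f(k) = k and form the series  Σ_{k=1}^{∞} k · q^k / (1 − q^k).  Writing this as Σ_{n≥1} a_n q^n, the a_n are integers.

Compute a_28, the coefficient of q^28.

q^28  k|28↦f(k): 28:28 14:14 7:7 4:4 2:2 1:1  a_28=56

a_28 = 56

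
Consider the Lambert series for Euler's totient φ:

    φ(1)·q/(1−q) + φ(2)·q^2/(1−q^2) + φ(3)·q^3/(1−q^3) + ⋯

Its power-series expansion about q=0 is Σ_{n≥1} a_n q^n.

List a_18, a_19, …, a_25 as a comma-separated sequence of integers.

q^18  k|18↦φ(k): 18:6 9:6 6:2 3:2 2:1 1:1  a_18=18
[q^19] φ(1)=1,φ(19)=18 ⇒ 19
n=20: 1·20 2·10 4·5 5·4 10·2 20·1  φ→[1+1+2+4+4+8]=20
n=21: 21·1 7·3 3·7 1·21  φ→[12+6+2+1]=21
d|22:{1,2,11,22}  Σφ=1+1+10+10=22
q^23  k|23↦φ(k): 1:1 23:22  a_23=23
q^24  k|24↦φ(k): 1:1 2:1 3:2 4:2 6:2 8:4 12:4 24:8  a_24=24
[q^25] φ(25)=20,φ(5)=4,φ(1)=1 ⇒ 25

18, 19, 20, 21, 22, 23, 24, 25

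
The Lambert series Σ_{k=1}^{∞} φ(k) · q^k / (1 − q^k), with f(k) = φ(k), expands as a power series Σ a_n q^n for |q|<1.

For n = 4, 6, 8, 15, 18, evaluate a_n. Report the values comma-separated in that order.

n=4: 4·1 2·2 1·4  φ→[2+1+1]=4
n=6: 1·6 2·3 3·2 6·1  φ→[1+1+2+2]=6
q^8  k|8↦φ(k): 1:1 2:1 4:2 8:4  a_8=8
q^15  k|15↦φ(k): 1:1 3:2 5:4 15:8  a_15=15
[q^18] φ(1)=1,φ(2)=1,φ(3)=2,φ(6)=2,φ(9)=6,φ(18)=6 ⇒ 18

4, 6, 8, 15, 18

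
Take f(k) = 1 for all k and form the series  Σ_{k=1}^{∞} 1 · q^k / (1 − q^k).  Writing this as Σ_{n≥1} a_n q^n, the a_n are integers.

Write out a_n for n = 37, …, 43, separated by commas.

[q^37] f(37)=1,f(1)=1 ⇒ 2
q^38  k|38↦f(k): 1:1 2:1 19:1 38:1  a_38=4
[q^39] f(39)=1,f(13)=1,f(3)=1,f(1)=1 ⇒ 4
n=40: 1·40 2·20 4·10 5·8 8·5 10·4 20·2 40·1  f→[1+1+1+1+1+1+1+1]=8
n=41: 1·41 41·1  f→[1+1]=2
d|42:{1,2,3,6,7,14,21,42}  Σf=1+1+1+1+1+1+1+1=8
d|43:{1,43}  Σf=1+1=2

2, 4, 4, 8, 2, 8, 2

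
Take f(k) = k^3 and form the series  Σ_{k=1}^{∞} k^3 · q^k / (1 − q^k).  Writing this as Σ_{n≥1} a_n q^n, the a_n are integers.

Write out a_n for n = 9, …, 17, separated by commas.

757, 1134, 1332, 2044, 2198, 3096, 3528, 4681, 4914

q^9  k|9↦f(k): 9:729 3:27 1:1  a_9=757
d|10:{1,2,5,10}  Σf=1+8+125+1000=1134
[q^11] f(11)=1331,f(1)=1 ⇒ 1332
q^12  k|12↦f(k): 1:1 2:8 3:27 4:64 6:216 12:1728  a_12=2044
[q^13] f(13)=2197,f(1)=1 ⇒ 2198
[q^14] f(1)=1,f(2)=8,f(7)=343,f(14)=2744 ⇒ 3096
q^15  k|15↦f(k): 15:3375 5:125 3:27 1:1  a_15=3528
[q^16] f(16)=4096,f(8)=512,f(4)=64,f(2)=8,f(1)=1 ⇒ 4681
d|17:{17,1}  Σf=4913+1=4914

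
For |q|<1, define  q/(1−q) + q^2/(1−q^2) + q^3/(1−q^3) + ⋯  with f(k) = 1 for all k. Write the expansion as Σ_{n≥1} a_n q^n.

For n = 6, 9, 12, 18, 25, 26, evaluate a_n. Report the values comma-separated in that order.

[q^6] f(1)=1,f(2)=1,f(3)=1,f(6)=1 ⇒ 4
d|9:{9,3,1}  Σf=1+1+1=3
d|12:{12,6,4,3,2,1}  Σf=1+1+1+1+1+1=6
[q^18] f(18)=1,f(9)=1,f(6)=1,f(3)=1,f(2)=1,f(1)=1 ⇒ 6
d|25:{25,5,1}  Σf=1+1+1=3
q^26  k|26↦f(k): 26:1 13:1 2:1 1:1  a_26=4

4, 3, 6, 6, 3, 4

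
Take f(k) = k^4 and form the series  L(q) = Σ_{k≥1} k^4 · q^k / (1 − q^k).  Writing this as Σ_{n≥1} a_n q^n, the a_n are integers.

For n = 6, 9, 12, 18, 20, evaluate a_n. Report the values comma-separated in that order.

1394, 6643, 22386, 112931, 170898

[q^6] f(1)=1,f(2)=16,f(3)=81,f(6)=1296 ⇒ 1394
q^9  k|9↦f(k): 9:6561 3:81 1:1  a_9=6643
[q^12] f(12)=20736,f(6)=1296,f(4)=256,f(3)=81,f(2)=16,f(1)=1 ⇒ 22386
d|18:{1,2,3,6,9,18}  Σf=1+16+81+1296+6561+104976=112931
q^20  k|20↦f(k): 20:160000 10:10000 5:625 4:256 2:16 1:1  a_20=170898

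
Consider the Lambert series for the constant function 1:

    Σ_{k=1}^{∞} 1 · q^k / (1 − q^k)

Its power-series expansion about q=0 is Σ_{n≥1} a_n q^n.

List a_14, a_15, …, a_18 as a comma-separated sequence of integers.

4, 4, 5, 2, 6

d|14:{1,2,7,14}  Σf=1+1+1+1=4
q^15  k|15↦f(k): 15:1 5:1 3:1 1:1  a_15=4
n=16: 1·16 2·8 4·4 8·2 16·1  f→[1+1+1+1+1]=5
d|17:{17,1}  Σf=1+1=2
n=18: 1·18 2·9 3·6 6·3 9·2 18·1  f→[1+1+1+1+1+1]=6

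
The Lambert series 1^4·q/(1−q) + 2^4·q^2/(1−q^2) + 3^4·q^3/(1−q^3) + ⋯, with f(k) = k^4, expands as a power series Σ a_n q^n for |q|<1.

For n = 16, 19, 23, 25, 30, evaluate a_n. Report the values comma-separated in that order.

69905, 130322, 279842, 391251, 872644

d|16:{1,2,4,8,16}  Σf=1+16+256+4096+65536=69905
[q^19] f(19)=130321,f(1)=1 ⇒ 130322
d|23:{1,23}  Σf=1+279841=279842
q^25  k|25↦f(k): 1:1 5:625 25:390625  a_25=391251
[q^30] f(1)=1,f(2)=16,f(3)=81,f(5)=625,f(6)=1296,f(10)=10000,f(15)=50625,f(30)=810000 ⇒ 872644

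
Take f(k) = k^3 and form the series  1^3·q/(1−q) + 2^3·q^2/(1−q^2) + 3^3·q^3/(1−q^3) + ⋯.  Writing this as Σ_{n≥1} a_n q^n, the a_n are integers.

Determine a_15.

[q^15] f(15)=3375,f(5)=125,f(3)=27,f(1)=1 ⇒ 3528

a_15 = 3528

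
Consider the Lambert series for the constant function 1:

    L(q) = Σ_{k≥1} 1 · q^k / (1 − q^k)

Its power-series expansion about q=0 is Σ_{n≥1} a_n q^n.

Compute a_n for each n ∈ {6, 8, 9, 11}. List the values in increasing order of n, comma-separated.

n=6: 1·6 2·3 3·2 6·1  f→[1+1+1+1]=4
d|8:{1,2,4,8}  Σf=1+1+1+1=4
n=9: 1·9 3·3 9·1  f→[1+1+1]=3
[q^11] f(11)=1,f(1)=1 ⇒ 2

4, 4, 3, 2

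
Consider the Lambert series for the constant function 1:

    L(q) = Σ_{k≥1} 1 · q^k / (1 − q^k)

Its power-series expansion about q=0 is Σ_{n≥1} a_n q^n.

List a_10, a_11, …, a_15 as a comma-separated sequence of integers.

[q^10] f(10)=1,f(5)=1,f(2)=1,f(1)=1 ⇒ 4
d|11:{1,11}  Σf=1+1=2
q^12  k|12↦f(k): 12:1 6:1 4:1 3:1 2:1 1:1  a_12=6
q^13  k|13↦f(k): 13:1 1:1  a_13=2
[q^14] f(14)=1,f(7)=1,f(2)=1,f(1)=1 ⇒ 4
n=15: 15·1 5·3 3·5 1·15  f→[1+1+1+1]=4

4, 2, 6, 2, 4, 4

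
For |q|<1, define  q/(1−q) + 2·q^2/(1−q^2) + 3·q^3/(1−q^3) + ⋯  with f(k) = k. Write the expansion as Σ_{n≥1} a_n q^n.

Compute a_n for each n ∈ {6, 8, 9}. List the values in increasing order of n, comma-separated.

n=6: 1·6 2·3 3·2 6·1  f→[1+2+3+6]=12
[q^8] f(1)=1,f(2)=2,f(4)=4,f(8)=8 ⇒ 15
d|9:{9,3,1}  Σf=9+3+1=13

12, 15, 13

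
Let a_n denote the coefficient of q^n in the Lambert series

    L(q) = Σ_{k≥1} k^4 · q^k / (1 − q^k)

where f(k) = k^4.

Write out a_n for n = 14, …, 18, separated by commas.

40834, 51332, 69905, 83522, 112931

n=14: 14·1 7·2 2·7 1·14  f→[38416+2401+16+1]=40834
q^15  k|15↦f(k): 15:50625 5:625 3:81 1:1  a_15=51332
d|16:{16,8,4,2,1}  Σf=65536+4096+256+16+1=69905
n=17: 1·17 17·1  f→[1+83521]=83522
d|18:{18,9,6,3,2,1}  Σf=104976+6561+1296+81+16+1=112931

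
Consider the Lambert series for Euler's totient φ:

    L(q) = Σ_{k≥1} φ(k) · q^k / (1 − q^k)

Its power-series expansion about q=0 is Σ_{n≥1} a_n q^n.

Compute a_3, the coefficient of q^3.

q^3  k|3↦φ(k): 3:2 1:1  a_3=3

a_3 = 3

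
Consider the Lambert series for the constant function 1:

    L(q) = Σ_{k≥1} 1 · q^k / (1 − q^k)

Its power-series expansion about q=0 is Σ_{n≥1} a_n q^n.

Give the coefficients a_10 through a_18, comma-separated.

q^10  k|10↦f(k): 1:1 2:1 5:1 10:1  a_10=4
[q^11] f(1)=1,f(11)=1 ⇒ 2
n=12: 12·1 6·2 4·3 3·4 2·6 1·12  f→[1+1+1+1+1+1]=6
n=13: 1·13 13·1  f→[1+1]=2
[q^14] f(14)=1,f(7)=1,f(2)=1,f(1)=1 ⇒ 4
q^15  k|15↦f(k): 15:1 5:1 3:1 1:1  a_15=4
n=16: 1·16 2·8 4·4 8·2 16·1  f→[1+1+1+1+1]=5
q^17  k|17↦f(k): 17:1 1:1  a_17=2
[q^18] f(1)=1,f(2)=1,f(3)=1,f(6)=1,f(9)=1,f(18)=1 ⇒ 6

4, 2, 6, 2, 4, 4, 5, 2, 6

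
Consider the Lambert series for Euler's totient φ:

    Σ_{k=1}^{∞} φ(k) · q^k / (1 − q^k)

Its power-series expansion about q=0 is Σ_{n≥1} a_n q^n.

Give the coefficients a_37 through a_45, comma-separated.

[q^37] φ(37)=36,φ(1)=1 ⇒ 37
n=38: 1·38 2·19 19·2 38·1  φ→[1+1+18+18]=38
n=39: 39·1 13·3 3·13 1·39  φ→[24+12+2+1]=39
d|40:{1,2,4,5,8,10,20,40}  Σφ=1+1+2+4+4+4+8+16=40
n=41: 1·41 41·1  φ→[1+40]=41
d|42:{1,2,3,6,7,14,21,42}  Σφ=1+1+2+2+6+6+12+12=42
q^43  k|43↦φ(k): 1:1 43:42  a_43=43
q^44  k|44↦φ(k): 44:20 22:10 11:10 4:2 2:1 1:1  a_44=44
[q^45] φ(1)=1,φ(3)=2,φ(5)=4,φ(9)=6,φ(15)=8,φ(45)=24 ⇒ 45

37, 38, 39, 40, 41, 42, 43, 44, 45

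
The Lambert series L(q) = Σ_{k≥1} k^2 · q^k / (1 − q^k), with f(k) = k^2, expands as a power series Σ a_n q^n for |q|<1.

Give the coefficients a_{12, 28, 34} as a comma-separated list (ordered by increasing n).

[q^12] f(12)=144,f(6)=36,f(4)=16,f(3)=9,f(2)=4,f(1)=1 ⇒ 210
[q^28] f(1)=1,f(2)=4,f(4)=16,f(7)=49,f(14)=196,f(28)=784 ⇒ 1050
[q^34] f(1)=1,f(2)=4,f(17)=289,f(34)=1156 ⇒ 1450

210, 1050, 1450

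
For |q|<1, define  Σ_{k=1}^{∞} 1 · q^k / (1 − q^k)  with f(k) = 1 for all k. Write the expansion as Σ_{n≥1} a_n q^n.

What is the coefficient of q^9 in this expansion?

[q^9] f(1)=1,f(3)=1,f(9)=1 ⇒ 3

a_9 = 3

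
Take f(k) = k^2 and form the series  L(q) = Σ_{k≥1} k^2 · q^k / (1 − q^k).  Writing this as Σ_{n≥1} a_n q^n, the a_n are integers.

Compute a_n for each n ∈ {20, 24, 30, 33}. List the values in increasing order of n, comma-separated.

n=20: 20·1 10·2 5·4 4·5 2·10 1·20  f→[400+100+25+16+4+1]=546
n=24: 24·1 12·2 8·3 6·4 4·6 3·8 2·12 1·24  f→[576+144+64+36+16+9+4+1]=850
d|30:{1,2,3,5,6,10,15,30}  Σf=1+4+9+25+36+100+225+900=1300
q^33  k|33↦f(k): 1:1 3:9 11:121 33:1089  a_33=1220

546, 850, 1300, 1220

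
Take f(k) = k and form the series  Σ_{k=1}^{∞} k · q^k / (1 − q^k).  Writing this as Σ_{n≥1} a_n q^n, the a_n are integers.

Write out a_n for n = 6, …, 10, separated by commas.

n=6: 1·6 2·3 3·2 6·1  f→[1+2+3+6]=12
d|7:{1,7}  Σf=1+7=8
q^8  k|8↦f(k): 8:8 4:4 2:2 1:1  a_8=15
[q^9] f(1)=1,f(3)=3,f(9)=9 ⇒ 13
[q^10] f(10)=10,f(5)=5,f(2)=2,f(1)=1 ⇒ 18

12, 8, 15, 13, 18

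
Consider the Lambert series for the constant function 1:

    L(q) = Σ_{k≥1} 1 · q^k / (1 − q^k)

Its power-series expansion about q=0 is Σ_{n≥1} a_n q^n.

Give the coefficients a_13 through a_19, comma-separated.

q^13  k|13↦f(k): 1:1 13:1  a_13=2
n=14: 14·1 7·2 2·7 1·14  f→[1+1+1+1]=4
n=15: 1·15 3·5 5·3 15·1  f→[1+1+1+1]=4
d|16:{16,8,4,2,1}  Σf=1+1+1+1+1=5
q^17  k|17↦f(k): 17:1 1:1  a_17=2
d|18:{1,2,3,6,9,18}  Σf=1+1+1+1+1+1=6
n=19: 19·1 1·19  f→[1+1]=2

2, 4, 4, 5, 2, 6, 2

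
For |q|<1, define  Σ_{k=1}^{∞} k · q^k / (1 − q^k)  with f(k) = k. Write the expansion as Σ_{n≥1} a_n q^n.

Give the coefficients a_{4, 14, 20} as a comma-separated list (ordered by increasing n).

q^4  k|4↦f(k): 1:1 2:2 4:4  a_4=7
n=14: 1·14 2·7 7·2 14·1  f→[1+2+7+14]=24
n=20: 1·20 2·10 4·5 5·4 10·2 20·1  f→[1+2+4+5+10+20]=42

7, 24, 42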